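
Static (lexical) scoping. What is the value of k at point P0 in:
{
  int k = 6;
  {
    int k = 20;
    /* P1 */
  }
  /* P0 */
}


k declared in the same block as P0
k = 6


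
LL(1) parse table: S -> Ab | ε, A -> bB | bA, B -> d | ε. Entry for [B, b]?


For [B, b]: ε is nullable and 'b' ∈ FOLLOW(B)
Entry: B -> ε


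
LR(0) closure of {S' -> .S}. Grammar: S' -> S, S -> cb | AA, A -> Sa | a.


Start: S' -> .S
For each item with dot before a nonterminal B, add B -> .γ for every B-production
Closure: [S' -> .S, S -> .cb, S -> .AA, A -> .Sa, A -> .a]


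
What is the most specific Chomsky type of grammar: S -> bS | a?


Right-linear: every RHS is a terminal or a terminal followed by one nonterminal
Classification: Type 3 (Regular)


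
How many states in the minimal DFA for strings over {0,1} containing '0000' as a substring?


KMP-style automaton: 4 progress states + 1 absorbing accept = 5
Minimal DFA: 5 states


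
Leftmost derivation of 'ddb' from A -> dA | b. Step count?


Derivation: A => dA => ddA => ddb
Steps: 3


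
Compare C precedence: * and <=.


'*' is multiplicative (level 10); '<=' is relational (level 7)
Higher level binds tighter
'*' has higher precedence than '<='


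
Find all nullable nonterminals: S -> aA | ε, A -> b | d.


A nonterminal is nullable iff some alternative derives ε (directly, or every symbol in it is nullable)
Nullable: {S}


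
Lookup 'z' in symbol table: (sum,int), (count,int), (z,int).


Lookup 'z' → type int


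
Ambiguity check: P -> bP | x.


right-linear, alternatives start with distinct terminals 'b' vs 'x': unique leftmost derivation
Unambiguous


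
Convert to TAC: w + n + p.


Break into single-operator statements:
t1 = w + n
t2 = t1 + p


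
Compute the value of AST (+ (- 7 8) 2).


Evaluate inner: (- 7 8) = -1
Evaluate root: (+ -1 2) = 1
Result: 1


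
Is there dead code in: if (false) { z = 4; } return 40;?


condition is constant false, so the whole block is unreachable
Dead: 'if (false) { z = 4; }'


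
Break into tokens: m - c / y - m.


Scan left to right, longest-match per lexeme
Tokens: ID(m), OP(-), ID(c), OP(/), ID(y), OP(-), ID(m)


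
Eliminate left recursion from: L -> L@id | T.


Left-recursive alternatives: L@id; non-recursive: T
Introduce L': L -> TL', L' -> @idL' | ε


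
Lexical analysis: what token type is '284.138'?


Pattern: digits with a decimal point
Type: FLOAT_LITERAL


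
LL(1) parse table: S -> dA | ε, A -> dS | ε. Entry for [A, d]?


For [A, d]: 'd' ∈ FIRST(dS)
Entry: A -> dS


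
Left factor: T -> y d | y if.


Common prefix: 'y'
Factored: T -> y T', T' -> d | if


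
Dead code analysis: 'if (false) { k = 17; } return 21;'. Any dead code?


condition is constant false, so the whole block is unreachable
Dead: 'if (false) { k = 17; }'


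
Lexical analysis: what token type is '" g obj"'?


Pattern: double-quoted sequence
Type: STRING_LITERAL


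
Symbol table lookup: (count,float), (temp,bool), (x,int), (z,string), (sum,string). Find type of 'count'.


Lookup 'count' → type float


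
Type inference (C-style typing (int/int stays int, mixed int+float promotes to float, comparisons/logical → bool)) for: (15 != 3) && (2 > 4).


Operand types: bool && bool
Rule: logical operators take bool operands and yield bool
Result type: bool


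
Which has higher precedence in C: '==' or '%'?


'%' is multiplicative (level 10); '==' is equality (level 6)
Higher level binds tighter
'%' has higher precedence than '=='


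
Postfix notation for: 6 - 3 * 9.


* has higher precedence, evaluate 3*9 first
Postfix: 6 3 9 * -


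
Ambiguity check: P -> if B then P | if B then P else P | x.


dangling else: 'if B then if B then x else x' parses two ways
Ambiguous


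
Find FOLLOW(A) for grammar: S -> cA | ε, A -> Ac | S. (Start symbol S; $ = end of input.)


$ ∈ FOLLOW(S). For each A -> αBβ: add FIRST(β)\{ε} to FOLLOW(B); if β nullable, add FOLLOW(A).
FOLLOW(A) = {$, c}


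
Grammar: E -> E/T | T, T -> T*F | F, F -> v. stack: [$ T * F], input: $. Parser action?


handle 'T*F' on top
Action: reduce (T -> T*F)


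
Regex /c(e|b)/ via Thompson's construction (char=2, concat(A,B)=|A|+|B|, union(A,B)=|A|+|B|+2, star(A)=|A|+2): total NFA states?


Syntax tree has 3 char leaf(s), 1 union(s), 0 star(s)
chars contribute 3×2 = 6; each union adds +2; each star adds +2
Total: 6 + 2 + 0 = 8 states


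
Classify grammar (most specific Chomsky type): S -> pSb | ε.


Single nonterminal LHS, but p^n b^n is not regular
Classification: Type 2 (Context-Free)


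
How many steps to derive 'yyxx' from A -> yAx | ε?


Derivation: A => yAx => yyAxx => yyxx
Steps: 3


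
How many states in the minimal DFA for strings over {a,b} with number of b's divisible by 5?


Track (count of b) mod 5: states 0..4, accept at 0
Minimal DFA: 5 states


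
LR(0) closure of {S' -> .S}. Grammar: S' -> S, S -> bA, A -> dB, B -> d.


Start: S' -> .S
For each item with dot before a nonterminal B, add B -> .γ for every B-production
Closure: [S' -> .S, S -> .bA]


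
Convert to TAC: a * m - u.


Break into single-operator statements:
t1 = a * m
t2 = t1 - u


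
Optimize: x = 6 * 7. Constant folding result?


6 * 7 = 42 at compile time
Optimized: x = 42


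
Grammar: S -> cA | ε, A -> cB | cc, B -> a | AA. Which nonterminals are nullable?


A nonterminal is nullable iff some alternative derives ε (directly, or every symbol in it is nullable)
Nullable: {S}


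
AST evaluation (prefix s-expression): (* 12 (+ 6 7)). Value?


Evaluate inner: (+ 6 7) = 13
Evaluate root: (* 12 13) = 156
Result: 156


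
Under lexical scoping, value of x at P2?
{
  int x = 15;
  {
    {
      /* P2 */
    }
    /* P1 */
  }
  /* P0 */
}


P2's block does not declare x; resolves to the enclosing declaration at depth 0
x = 15


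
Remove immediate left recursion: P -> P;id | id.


Left-recursive alternatives: P;id; non-recursive: id
Introduce P': P -> idP', P' -> ;idP' | ε


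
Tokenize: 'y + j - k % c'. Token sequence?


Scan left to right, longest-match per lexeme
Tokens: ID(y), OP(+), ID(j), OP(-), ID(k), OP(%), ID(c)


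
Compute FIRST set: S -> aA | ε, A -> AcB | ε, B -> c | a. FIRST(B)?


Per alternative of B: FIRST(c) = {c}; FIRST(a) = {a}
FIRST(B) = {a, c}


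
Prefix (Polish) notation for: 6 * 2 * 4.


left-to-right (same/higher precedence on left): tree is (* (* 6 2) 4)
Prefix: * * 6 2 4


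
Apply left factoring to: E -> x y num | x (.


Common prefix: 'x'
Factored: E -> x E', E' -> y num | (


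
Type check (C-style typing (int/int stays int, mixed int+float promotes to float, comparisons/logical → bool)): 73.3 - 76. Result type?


Operand types: float - int
Rule: mixed int/float promotes to float; int/int stays int
Result type: float


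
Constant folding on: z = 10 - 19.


10 - 19 = -9 at compile time
Optimized: z = -9


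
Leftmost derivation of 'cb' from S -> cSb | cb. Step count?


Derivation: S => cb
Steps: 1


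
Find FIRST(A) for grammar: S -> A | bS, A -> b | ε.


Per alternative of A: FIRST(b) = {b}; FIRST(ε) = {ε}
FIRST(A) = {b, ε}


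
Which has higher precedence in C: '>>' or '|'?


'>>' is shift (level 8); '|' is bitwise OR (level 3)
Higher level binds tighter
'>>' has higher precedence than '|'


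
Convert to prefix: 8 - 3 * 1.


'*' binds tighter: tree is (- 8 (* 3 1))
Prefix: - 8 * 3 1


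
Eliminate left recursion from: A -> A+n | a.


Left-recursive alternatives: A+n; non-recursive: a
Introduce A': A -> aA', A' -> +nA' | ε


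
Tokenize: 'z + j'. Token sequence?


Scan left to right, longest-match per lexeme
Tokens: ID(z), OP(+), ID(j)


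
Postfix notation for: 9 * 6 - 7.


Left to right (same or higher precedence on left)
Postfix: 9 6 * 7 -


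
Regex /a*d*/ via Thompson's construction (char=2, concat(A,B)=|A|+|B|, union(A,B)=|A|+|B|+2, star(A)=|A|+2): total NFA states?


Syntax tree has 2 char leaf(s), 0 union(s), 2 star(s)
chars contribute 2×2 = 4; each union adds +2; each star adds +2
Total: 4 + 0 + 4 = 8 states


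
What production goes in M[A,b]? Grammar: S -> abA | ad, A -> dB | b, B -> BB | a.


For [A, b]: 'b' ∈ FIRST(b)
Entry: A -> b


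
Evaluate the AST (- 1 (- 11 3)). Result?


Evaluate inner: (- 11 3) = 8
Evaluate root: (- 1 8) = -7
Result: -7


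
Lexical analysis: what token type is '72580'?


Pattern: digits only
Type: INTEGER_LITERAL


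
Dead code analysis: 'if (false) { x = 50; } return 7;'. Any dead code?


condition is constant false, so the whole block is unreachable
Dead: 'if (false) { x = 50; }'


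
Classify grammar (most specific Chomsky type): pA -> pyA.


LHS has context (more than one symbol) and |LHS| ≤ |RHS|
Classification: Type 1 (Context-Sensitive)


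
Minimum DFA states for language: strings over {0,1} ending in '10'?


Track the longest suffix of input matching a prefix of '10': 3 classes (prefixes of length 0..2)
Minimal DFA: 3 states


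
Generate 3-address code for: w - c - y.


Break into single-operator statements:
t1 = w - c
t2 = t1 - y


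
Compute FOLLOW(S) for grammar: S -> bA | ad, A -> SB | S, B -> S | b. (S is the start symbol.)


$ ∈ FOLLOW(S). For each A -> αBβ: add FIRST(β)\{ε} to FOLLOW(B); if β nullable, add FOLLOW(A).
FOLLOW(S) = {$, a, b}


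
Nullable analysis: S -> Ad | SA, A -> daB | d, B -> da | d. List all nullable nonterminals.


A nonterminal is nullable iff some alternative derives ε (directly, or every symbol in it is nullable)
Nullable: {}


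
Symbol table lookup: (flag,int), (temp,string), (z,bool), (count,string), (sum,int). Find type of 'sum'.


Lookup 'sum' → type int


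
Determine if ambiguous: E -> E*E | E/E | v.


'v*v/v' has two parse trees (no precedence encoded between * and /)
Ambiguous


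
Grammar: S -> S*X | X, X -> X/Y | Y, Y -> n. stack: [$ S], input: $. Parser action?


start symbol S on stack, input exhausted
Action: accept


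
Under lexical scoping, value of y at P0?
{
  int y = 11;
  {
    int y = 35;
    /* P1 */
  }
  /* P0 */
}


y declared in the same block as P0
y = 11


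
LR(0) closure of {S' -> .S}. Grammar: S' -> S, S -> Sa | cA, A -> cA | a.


Start: S' -> .S
For each item with dot before a nonterminal B, add B -> .γ for every B-production
Closure: [S' -> .S, S -> .Sa, S -> .cA]


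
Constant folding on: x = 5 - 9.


5 - 9 = -4 at compile time
Optimized: x = -4


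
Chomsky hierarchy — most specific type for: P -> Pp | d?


Left-linear: every RHS is a terminal or one nonterminal followed by a terminal
Classification: Type 3 (Regular)


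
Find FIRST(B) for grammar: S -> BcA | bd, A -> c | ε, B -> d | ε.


Per alternative of B: FIRST(d) = {d}; FIRST(ε) = {ε}
FIRST(B) = {d, ε}


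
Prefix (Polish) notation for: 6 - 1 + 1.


left-to-right (same/higher precedence on left): tree is (+ (- 6 1) 1)
Prefix: + - 6 1 1


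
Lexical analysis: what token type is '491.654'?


Pattern: digits with a decimal point
Type: FLOAT_LITERAL


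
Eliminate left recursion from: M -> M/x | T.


Left-recursive alternatives: M/x; non-recursive: T
Introduce M': M -> TM', M' -> /xM' | ε


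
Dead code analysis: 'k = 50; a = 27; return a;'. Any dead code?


k is assigned but never read
Dead: 'k = 50'


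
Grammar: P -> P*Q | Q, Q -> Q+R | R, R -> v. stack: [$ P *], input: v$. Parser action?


no handle ('P*' is not any RHS); shift 'v'
Action: shift


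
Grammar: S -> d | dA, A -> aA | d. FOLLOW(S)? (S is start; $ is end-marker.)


$ ∈ FOLLOW(S). For each A -> αBβ: add FIRST(β)\{ε} to FOLLOW(B); if β nullable, add FOLLOW(A).
FOLLOW(S) = {$}


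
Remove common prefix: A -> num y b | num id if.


Common prefix: 'num'
Factored: A -> num A', A' -> y b | id if


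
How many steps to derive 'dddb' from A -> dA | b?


Derivation: A => dA => ddA => dddA => dddb
Steps: 4


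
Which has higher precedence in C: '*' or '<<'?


'*' is multiplicative (level 10); '<<' is shift (level 8)
Higher level binds tighter
'*' has higher precedence than '<<'


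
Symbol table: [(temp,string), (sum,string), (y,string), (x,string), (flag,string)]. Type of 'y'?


Lookup 'y' → type string


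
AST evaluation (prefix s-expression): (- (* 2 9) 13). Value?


Evaluate inner: (* 2 9) = 18
Evaluate root: (- 18 13) = 5
Result: 5


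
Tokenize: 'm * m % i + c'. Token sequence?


Scan left to right, longest-match per lexeme
Tokens: ID(m), OP(*), ID(m), OP(%), ID(i), OP(+), ID(c)


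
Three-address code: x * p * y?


Break into single-operator statements:
t1 = x * p
t2 = t1 * y


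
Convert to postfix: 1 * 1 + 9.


Left to right (same or higher precedence on left)
Postfix: 1 1 * 9 +


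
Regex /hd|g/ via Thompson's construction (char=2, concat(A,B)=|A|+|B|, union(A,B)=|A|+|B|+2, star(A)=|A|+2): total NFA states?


Syntax tree has 3 char leaf(s), 1 union(s), 0 star(s)
chars contribute 3×2 = 6; each union adds +2; each star adds +2
Total: 6 + 2 + 0 = 8 states


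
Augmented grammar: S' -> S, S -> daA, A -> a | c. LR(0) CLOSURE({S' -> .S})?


Start: S' -> .S
For each item with dot before a nonterminal B, add B -> .γ for every B-production
Closure: [S' -> .S, S -> .daA]


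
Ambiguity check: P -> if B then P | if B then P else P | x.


dangling else: 'if B then if B then x else x' parses two ways
Ambiguous


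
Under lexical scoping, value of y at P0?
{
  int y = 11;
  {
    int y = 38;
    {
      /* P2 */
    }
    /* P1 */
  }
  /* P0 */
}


y declared in the same block as P0
y = 11


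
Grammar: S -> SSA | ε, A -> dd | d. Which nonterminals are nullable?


A nonterminal is nullable iff some alternative derives ε (directly, or every symbol in it is nullable)
Nullable: {S}


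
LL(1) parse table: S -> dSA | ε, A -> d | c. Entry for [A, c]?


For [A, c]: 'c' ∈ FIRST(c)
Entry: A -> c


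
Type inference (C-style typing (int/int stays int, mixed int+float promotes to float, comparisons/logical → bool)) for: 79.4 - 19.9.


Operand types: float - float
Rule: mixed int/float promotes to float; int/int stays int
Result type: float


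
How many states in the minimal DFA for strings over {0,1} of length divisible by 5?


Track length mod 5: states 0..4, accept at 0
Minimal DFA: 5 states


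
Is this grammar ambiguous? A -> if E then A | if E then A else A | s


dangling else: 'if E then if E then s else s' parses two ways
Ambiguous


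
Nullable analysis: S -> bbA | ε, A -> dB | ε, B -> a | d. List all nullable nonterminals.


A nonterminal is nullable iff some alternative derives ε (directly, or every symbol in it is nullable)
Nullable: {A, S}


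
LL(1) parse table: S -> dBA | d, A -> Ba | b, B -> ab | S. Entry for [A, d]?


For [A, d]: 'd' ∈ FIRST(Ba)
Entry: A -> Ba


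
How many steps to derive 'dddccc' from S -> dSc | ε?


Derivation: S => dSc => ddScc => dddSccc => dddccc
Steps: 4


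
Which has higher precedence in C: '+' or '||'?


'+' is additive (level 9); '||' is logical OR (level 1)
Higher level binds tighter
'+' has higher precedence than '||'


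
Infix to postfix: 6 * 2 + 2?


Left to right (same or higher precedence on left)
Postfix: 6 2 * 2 +


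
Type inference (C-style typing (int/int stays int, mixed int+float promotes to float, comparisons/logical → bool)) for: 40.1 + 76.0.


Operand types: float + float
Rule: mixed int/float promotes to float; int/int stays int
Result type: float


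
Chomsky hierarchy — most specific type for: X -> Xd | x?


Left-linear: every RHS is a terminal or one nonterminal followed by a terminal
Classification: Type 3 (Regular)


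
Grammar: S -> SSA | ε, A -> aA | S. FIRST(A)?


Per alternative of A: FIRST(aA) = {a}; FIRST(S) = {a, ε}
FIRST(A) = {a, ε}


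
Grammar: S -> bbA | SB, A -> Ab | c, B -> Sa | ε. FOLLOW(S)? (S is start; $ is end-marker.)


$ ∈ FOLLOW(S). For each A -> αBβ: add FIRST(β)\{ε} to FOLLOW(B); if β nullable, add FOLLOW(A).
FOLLOW(S) = {$, a, b}


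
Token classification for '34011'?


Pattern: digits only
Type: INTEGER_LITERAL


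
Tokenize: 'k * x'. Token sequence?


Scan left to right, longest-match per lexeme
Tokens: ID(k), OP(*), ID(x)


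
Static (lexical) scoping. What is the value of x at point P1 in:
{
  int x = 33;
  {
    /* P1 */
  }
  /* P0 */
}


P1's block does not declare x; resolves to the enclosing declaration at depth 0
x = 33


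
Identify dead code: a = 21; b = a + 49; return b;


a is read by b's definition; b is returned
No dead code


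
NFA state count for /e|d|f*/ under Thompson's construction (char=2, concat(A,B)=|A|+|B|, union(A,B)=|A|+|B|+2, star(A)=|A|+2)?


Syntax tree has 3 char leaf(s), 2 union(s), 1 star(s)
chars contribute 3×2 = 6; each union adds +2; each star adds +2
Total: 6 + 4 + 2 = 12 states


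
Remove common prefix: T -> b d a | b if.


Common prefix: 'b'
Factored: T -> b T', T' -> d a | if


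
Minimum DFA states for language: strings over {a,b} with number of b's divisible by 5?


Track (count of b) mod 5: states 0..4, accept at 0
Minimal DFA: 5 states


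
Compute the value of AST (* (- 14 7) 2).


Evaluate inner: (- 14 7) = 7
Evaluate root: (* 7 2) = 14
Result: 14


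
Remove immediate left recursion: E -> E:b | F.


Left-recursive alternatives: E:b; non-recursive: F
Introduce E': E -> FE', E' -> :bE' | ε


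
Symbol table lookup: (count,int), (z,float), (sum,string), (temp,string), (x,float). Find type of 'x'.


Lookup 'x' → type float


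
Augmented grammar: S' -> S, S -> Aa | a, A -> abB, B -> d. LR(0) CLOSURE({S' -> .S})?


Start: S' -> .S
For each item with dot before a nonterminal B, add B -> .γ for every B-production
Closure: [S' -> .S, S -> .Aa, S -> .a, A -> .abB]


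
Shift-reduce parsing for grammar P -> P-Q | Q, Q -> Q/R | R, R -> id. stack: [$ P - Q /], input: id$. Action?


no handle; shift 'id'
Action: shift


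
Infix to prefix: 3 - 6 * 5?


'*' binds tighter: tree is (- 3 (* 6 5))
Prefix: - 3 * 6 5


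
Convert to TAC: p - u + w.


Break into single-operator statements:
t1 = p - u
t2 = t1 + w


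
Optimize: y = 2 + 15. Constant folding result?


2 + 15 = 17 at compile time
Optimized: y = 17


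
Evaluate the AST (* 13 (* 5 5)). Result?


Evaluate inner: (* 5 5) = 25
Evaluate root: (* 13 25) = 325
Result: 325


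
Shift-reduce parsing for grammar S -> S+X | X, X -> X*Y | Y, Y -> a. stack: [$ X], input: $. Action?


lookahead ∉ {*} so X won't extend; reduce S -> X
Action: reduce (S -> X)


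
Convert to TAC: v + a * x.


Break into single-operator statements:
t1 = a * x
t2 = v + t1


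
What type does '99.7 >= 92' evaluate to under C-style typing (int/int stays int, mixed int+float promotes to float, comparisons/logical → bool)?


Operand types: float >= int
Rule: comparison yields bool
Result type: bool


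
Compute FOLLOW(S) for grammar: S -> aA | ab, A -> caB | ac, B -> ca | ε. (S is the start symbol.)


$ ∈ FOLLOW(S). For each A -> αBβ: add FIRST(β)\{ε} to FOLLOW(B); if β nullable, add FOLLOW(A).
FOLLOW(S) = {$}


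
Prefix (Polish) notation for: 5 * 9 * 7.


left-to-right (same/higher precedence on left): tree is (* (* 5 9) 7)
Prefix: * * 5 9 7


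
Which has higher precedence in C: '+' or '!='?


'+' is additive (level 9); '!=' is equality (level 6)
Higher level binds tighter
'+' has higher precedence than '!='


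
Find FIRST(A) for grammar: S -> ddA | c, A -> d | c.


Per alternative of A: FIRST(d) = {d}; FIRST(c) = {c}
FIRST(A) = {c, d}


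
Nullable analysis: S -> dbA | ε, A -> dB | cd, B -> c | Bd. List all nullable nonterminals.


A nonterminal is nullable iff some alternative derives ε (directly, or every symbol in it is nullable)
Nullable: {S}


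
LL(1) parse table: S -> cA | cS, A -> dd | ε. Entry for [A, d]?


For [A, d]: 'd' ∈ FIRST(dd)
Entry: A -> dd


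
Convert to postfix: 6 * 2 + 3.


Left to right (same or higher precedence on left)
Postfix: 6 2 * 3 +


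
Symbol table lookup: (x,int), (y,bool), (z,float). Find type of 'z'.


Lookup 'z' → type float


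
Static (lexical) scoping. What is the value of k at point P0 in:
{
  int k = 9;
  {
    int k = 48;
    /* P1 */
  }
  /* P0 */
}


k declared in the same block as P0
k = 9


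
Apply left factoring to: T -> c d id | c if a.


Common prefix: 'c'
Factored: T -> c T', T' -> d id | if a


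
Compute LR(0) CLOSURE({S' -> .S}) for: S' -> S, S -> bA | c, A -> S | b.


Start: S' -> .S
For each item with dot before a nonterminal B, add B -> .γ for every B-production
Closure: [S' -> .S, S -> .bA, S -> .c]


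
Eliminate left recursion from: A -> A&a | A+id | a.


Left-recursive alternatives: A&a, A+id; non-recursive: a
Introduce A': A -> aA', A' -> &aA' | +idA' | ε


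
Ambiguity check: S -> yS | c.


right-linear, alternatives start with distinct terminals 'y' vs 'c': unique leftmost derivation
Unambiguous


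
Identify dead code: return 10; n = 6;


statement follows a return and is unreachable
Dead: 'n = 6'


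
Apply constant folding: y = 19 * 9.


19 * 9 = 171 at compile time
Optimized: y = 171


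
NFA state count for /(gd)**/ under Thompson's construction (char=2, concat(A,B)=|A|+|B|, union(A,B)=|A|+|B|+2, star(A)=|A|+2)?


Syntax tree has 2 char leaf(s), 0 union(s), 2 star(s)
chars contribute 2×2 = 4; each union adds +2; each star adds +2
Total: 4 + 0 + 4 = 8 states


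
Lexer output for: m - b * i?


Scan left to right, longest-match per lexeme
Tokens: ID(m), OP(-), ID(b), OP(*), ID(i)


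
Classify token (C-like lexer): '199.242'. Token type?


Pattern: digits with a decimal point
Type: FLOAT_LITERAL


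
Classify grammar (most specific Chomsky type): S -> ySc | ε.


Single nonterminal LHS, but y^n c^n is not regular
Classification: Type 2 (Context-Free)


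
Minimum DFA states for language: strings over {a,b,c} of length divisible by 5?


Track length mod 5: states 0..4, accept at 0
Minimal DFA: 5 states


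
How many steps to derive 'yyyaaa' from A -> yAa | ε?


Derivation: A => yAa => yyAaa => yyyAaaa => yyyaaa
Steps: 4


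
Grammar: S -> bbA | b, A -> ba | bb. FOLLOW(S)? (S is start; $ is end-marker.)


$ ∈ FOLLOW(S). For each A -> αBβ: add FIRST(β)\{ε} to FOLLOW(B); if β nullable, add FOLLOW(A).
FOLLOW(S) = {$}


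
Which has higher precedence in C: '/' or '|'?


'/' is multiplicative (level 10); '|' is bitwise OR (level 3)
Higher level binds tighter
'/' has higher precedence than '|'


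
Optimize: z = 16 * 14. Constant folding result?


16 * 14 = 224 at compile time
Optimized: z = 224


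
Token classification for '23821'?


Pattern: digits only
Type: INTEGER_LITERAL


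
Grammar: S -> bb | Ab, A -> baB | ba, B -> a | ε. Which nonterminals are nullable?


A nonterminal is nullable iff some alternative derives ε (directly, or every symbol in it is nullable)
Nullable: {B}


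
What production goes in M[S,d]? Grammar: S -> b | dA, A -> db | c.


For [S, d]: 'd' ∈ FIRST(dA)
Entry: S -> dA


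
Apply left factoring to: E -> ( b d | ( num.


Common prefix: '('
Factored: E -> ( E', E' -> b d | num


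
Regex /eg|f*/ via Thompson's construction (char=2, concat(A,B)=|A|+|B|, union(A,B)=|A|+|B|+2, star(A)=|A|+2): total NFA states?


Syntax tree has 3 char leaf(s), 1 union(s), 1 star(s)
chars contribute 3×2 = 6; each union adds +2; each star adds +2
Total: 6 + 2 + 2 = 10 states


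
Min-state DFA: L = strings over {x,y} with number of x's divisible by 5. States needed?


Track (count of x) mod 5: states 0..4, accept at 0
Minimal DFA: 5 states


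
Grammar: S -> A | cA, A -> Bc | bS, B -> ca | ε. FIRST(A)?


Per alternative of A: FIRST(Bc) = {c}; FIRST(bS) = {b}
FIRST(A) = {b, c}


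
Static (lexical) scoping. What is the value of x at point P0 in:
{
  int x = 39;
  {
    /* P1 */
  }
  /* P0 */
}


x declared in the same block as P0
x = 39


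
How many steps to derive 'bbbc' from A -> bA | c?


Derivation: A => bA => bbA => bbbA => bbbc
Steps: 4


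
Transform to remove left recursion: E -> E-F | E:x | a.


Left-recursive alternatives: E-F, E:x; non-recursive: a
Introduce E': E -> aE', E' -> -FE' | :xE' | ε


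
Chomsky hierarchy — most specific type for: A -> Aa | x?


Left-linear: every RHS is a terminal or one nonterminal followed by a terminal
Classification: Type 3 (Regular)


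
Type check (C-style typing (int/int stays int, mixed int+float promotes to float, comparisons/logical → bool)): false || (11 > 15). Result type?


Operand types: bool || bool
Rule: logical operators take bool operands and yield bool
Result type: bool


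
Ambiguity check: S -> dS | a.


right-linear, alternatives start with distinct terminals 'd' vs 'a': unique leftmost derivation
Unambiguous


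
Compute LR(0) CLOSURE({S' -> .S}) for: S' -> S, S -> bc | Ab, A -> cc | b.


Start: S' -> .S
For each item with dot before a nonterminal B, add B -> .γ for every B-production
Closure: [S' -> .S, S -> .bc, S -> .Ab, A -> .cc, A -> .b]


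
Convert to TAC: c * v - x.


Break into single-operator statements:
t1 = c * v
t2 = t1 - x


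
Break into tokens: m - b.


Scan left to right, longest-match per lexeme
Tokens: ID(m), OP(-), ID(b)


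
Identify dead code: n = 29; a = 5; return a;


n is assigned but never read
Dead: 'n = 29'


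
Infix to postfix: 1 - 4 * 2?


* has higher precedence, evaluate 4*2 first
Postfix: 1 4 2 * -


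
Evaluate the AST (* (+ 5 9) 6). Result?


Evaluate inner: (+ 5 9) = 14
Evaluate root: (* 14 6) = 84
Result: 84


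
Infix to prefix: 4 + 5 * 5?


'*' binds tighter: tree is (+ 4 (* 5 5))
Prefix: + 4 * 5 5


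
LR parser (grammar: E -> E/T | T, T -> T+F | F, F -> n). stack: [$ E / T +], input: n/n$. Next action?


no handle; shift 'n'
Action: shift


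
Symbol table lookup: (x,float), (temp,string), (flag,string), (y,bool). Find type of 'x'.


Lookup 'x' → type float


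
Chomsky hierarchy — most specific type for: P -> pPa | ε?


Single nonterminal LHS, but p^n a^n is not regular
Classification: Type 2 (Context-Free)


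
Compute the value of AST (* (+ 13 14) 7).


Evaluate inner: (+ 13 14) = 27
Evaluate root: (* 27 7) = 189
Result: 189


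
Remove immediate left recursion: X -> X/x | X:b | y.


Left-recursive alternatives: X/x, X:b; non-recursive: y
Introduce X': X -> yX', X' -> /xX' | :bX' | ε


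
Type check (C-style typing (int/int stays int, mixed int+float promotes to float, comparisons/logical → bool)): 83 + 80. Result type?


Operand types: int + int
Rule: mixed int/float promotes to float; int/int stays int
Result type: int


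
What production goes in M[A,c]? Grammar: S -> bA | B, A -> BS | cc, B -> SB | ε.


For [A, c]: 'c' ∈ FIRST(cc)
Entry: A -> cc


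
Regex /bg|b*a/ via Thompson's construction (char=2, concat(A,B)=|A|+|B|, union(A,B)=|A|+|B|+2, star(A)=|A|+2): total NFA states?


Syntax tree has 4 char leaf(s), 1 union(s), 1 star(s)
chars contribute 4×2 = 8; each union adds +2; each star adds +2
Total: 8 + 2 + 2 = 12 states


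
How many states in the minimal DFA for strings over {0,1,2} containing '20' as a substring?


KMP-style automaton: 2 progress states + 1 absorbing accept = 3
Minimal DFA: 3 states


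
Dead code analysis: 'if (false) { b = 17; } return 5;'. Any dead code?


condition is constant false, so the whole block is unreachable
Dead: 'if (false) { b = 17; }'


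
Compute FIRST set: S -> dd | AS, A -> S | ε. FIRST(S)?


Per alternative of S: FIRST(dd) = {d}; FIRST(AS) = {d}
FIRST(S) = {d}


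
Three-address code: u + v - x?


Break into single-operator statements:
t1 = u + v
t2 = t1 - x


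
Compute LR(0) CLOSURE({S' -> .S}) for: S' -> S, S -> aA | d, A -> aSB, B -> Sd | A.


Start: S' -> .S
For each item with dot before a nonterminal B, add B -> .γ for every B-production
Closure: [S' -> .S, S -> .aA, S -> .d]


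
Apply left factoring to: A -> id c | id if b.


Common prefix: 'id'
Factored: A -> id A', A' -> c | if b


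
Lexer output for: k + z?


Scan left to right, longest-match per lexeme
Tokens: ID(k), OP(+), ID(z)


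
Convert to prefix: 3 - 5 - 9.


left-to-right (same/higher precedence on left): tree is (- (- 3 5) 9)
Prefix: - - 3 5 9


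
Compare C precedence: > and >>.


'>>' is shift (level 8); '>' is relational (level 7)
Higher level binds tighter
'>>' has higher precedence than '>'


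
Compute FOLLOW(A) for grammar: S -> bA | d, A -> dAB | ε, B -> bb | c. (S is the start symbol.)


$ ∈ FOLLOW(S). For each A -> αBβ: add FIRST(β)\{ε} to FOLLOW(B); if β nullable, add FOLLOW(A).
FOLLOW(A) = {$, b, c}


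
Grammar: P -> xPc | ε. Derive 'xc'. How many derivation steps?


Derivation: P => xPc => xc
Steps: 2


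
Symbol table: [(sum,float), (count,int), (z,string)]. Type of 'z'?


Lookup 'z' → type string


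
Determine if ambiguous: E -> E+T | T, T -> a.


precedence layered via separate nonterminal T: deterministic
Unambiguous


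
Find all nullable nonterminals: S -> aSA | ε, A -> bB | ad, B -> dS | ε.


A nonterminal is nullable iff some alternative derives ε (directly, or every symbol in it is nullable)
Nullable: {B, S}


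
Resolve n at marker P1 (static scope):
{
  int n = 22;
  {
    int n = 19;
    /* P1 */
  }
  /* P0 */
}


n declared in the same block as P1
n = 19


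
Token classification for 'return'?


Pattern: reserved word
Type: KEYWORD


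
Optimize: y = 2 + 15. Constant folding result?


2 + 15 = 17 at compile time
Optimized: y = 17


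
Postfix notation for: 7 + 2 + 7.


Left to right (same or higher precedence on left)
Postfix: 7 2 + 7 +


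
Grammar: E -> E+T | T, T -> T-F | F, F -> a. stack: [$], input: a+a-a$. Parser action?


no handle on stack; shift 'a'
Action: shift


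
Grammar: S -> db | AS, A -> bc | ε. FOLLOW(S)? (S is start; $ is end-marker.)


$ ∈ FOLLOW(S). For each A -> αBβ: add FIRST(β)\{ε} to FOLLOW(B); if β nullable, add FOLLOW(A).
FOLLOW(S) = {$}


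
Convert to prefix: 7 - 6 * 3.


'*' binds tighter: tree is (- 7 (* 6 3))
Prefix: - 7 * 6 3


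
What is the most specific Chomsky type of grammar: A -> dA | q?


Right-linear: every RHS is a terminal or a terminal followed by one nonterminal
Classification: Type 3 (Regular)


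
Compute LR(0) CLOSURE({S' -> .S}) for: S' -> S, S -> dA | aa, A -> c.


Start: S' -> .S
For each item with dot before a nonterminal B, add B -> .γ for every B-production
Closure: [S' -> .S, S -> .dA, S -> .aa]


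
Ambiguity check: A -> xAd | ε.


balanced x^n…d^n: each string has a unique parse
Unambiguous


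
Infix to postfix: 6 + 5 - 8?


Left to right (same or higher precedence on left)
Postfix: 6 5 + 8 -


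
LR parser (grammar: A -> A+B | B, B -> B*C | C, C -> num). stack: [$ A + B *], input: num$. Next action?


no handle; shift 'num'
Action: shift


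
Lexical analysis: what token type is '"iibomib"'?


Pattern: double-quoted sequence
Type: STRING_LITERAL


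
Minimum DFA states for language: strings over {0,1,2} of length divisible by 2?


Track length mod 2: states 0..1, accept at 0
Minimal DFA: 2 states


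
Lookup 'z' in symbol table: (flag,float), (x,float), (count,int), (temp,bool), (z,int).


Lookup 'z' → type int


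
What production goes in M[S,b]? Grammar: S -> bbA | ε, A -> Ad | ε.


For [S, b]: 'b' ∈ FIRST(bbA)
Entry: S -> bbA


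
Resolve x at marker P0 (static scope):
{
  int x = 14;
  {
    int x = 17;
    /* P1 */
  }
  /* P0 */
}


x declared in the same block as P0
x = 14


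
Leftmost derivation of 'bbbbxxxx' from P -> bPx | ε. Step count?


Derivation: P => bPx => bbPxx => bbbPxxx => bbbbPxxxx => bbbbxxxx
Steps: 5


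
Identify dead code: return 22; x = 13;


statement follows a return and is unreachable
Dead: 'x = 13'


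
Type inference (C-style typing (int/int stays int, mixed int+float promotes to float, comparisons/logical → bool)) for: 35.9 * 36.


Operand types: float * int
Rule: mixed int/float promotes to float; int/int stays int
Result type: float


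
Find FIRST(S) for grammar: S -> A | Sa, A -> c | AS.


Per alternative of S: FIRST(A) = {c}; FIRST(Sa) = {c}
FIRST(S) = {c}


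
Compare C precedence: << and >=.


'<<' is shift (level 8); '>=' is relational (level 7)
Higher level binds tighter
'<<' has higher precedence than '>='


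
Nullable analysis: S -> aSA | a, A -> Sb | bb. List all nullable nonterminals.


A nonterminal is nullable iff some alternative derives ε (directly, or every symbol in it is nullable)
Nullable: {}


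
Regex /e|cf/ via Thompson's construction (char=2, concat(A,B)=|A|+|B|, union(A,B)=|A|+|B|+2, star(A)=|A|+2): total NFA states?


Syntax tree has 3 char leaf(s), 1 union(s), 0 star(s)
chars contribute 3×2 = 6; each union adds +2; each star adds +2
Total: 6 + 2 + 0 = 8 states


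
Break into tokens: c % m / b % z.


Scan left to right, longest-match per lexeme
Tokens: ID(c), OP(%), ID(m), OP(/), ID(b), OP(%), ID(z)


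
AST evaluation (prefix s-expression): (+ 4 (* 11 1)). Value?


Evaluate inner: (* 11 1) = 11
Evaluate root: (+ 4 11) = 15
Result: 15


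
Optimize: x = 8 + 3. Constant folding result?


8 + 3 = 11 at compile time
Optimized: x = 11


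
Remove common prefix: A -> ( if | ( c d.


Common prefix: '('
Factored: A -> ( A', A' -> if | c d


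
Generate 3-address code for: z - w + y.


Break into single-operator statements:
t1 = z - w
t2 = t1 + y


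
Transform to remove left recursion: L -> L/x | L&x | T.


Left-recursive alternatives: L/x, L&x; non-recursive: T
Introduce L': L -> TL', L' -> /xL' | &xL' | ε


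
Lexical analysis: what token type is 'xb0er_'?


Pattern: letter/underscore followed by alphanumerics, not a keyword
Type: IDENTIFIER


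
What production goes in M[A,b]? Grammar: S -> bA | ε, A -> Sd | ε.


For [A, b]: 'b' ∈ FIRST(Sd)
Entry: A -> Sd


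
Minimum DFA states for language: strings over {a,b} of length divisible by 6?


Track length mod 6: states 0..5, accept at 0
Minimal DFA: 6 states


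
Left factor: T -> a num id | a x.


Common prefix: 'a'
Factored: T -> a T', T' -> num id | x


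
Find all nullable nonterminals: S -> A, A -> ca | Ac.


A nonterminal is nullable iff some alternative derives ε (directly, or every symbol in it is nullable)
Nullable: {}


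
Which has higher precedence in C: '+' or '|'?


'+' is additive (level 9); '|' is bitwise OR (level 3)
Higher level binds tighter
'+' has higher precedence than '|'


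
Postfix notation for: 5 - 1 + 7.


Left to right (same or higher precedence on left)
Postfix: 5 1 - 7 +


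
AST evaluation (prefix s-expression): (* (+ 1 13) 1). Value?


Evaluate inner: (+ 1 13) = 14
Evaluate root: (* 14 1) = 14
Result: 14


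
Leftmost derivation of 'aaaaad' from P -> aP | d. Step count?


Derivation: P => aP => aaP => aaaP => aaaaP => aaaaaP => aaaaad
Steps: 6


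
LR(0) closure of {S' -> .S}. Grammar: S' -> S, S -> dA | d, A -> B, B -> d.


Start: S' -> .S
For each item with dot before a nonterminal B, add B -> .γ for every B-production
Closure: [S' -> .S, S -> .dA, S -> .d]


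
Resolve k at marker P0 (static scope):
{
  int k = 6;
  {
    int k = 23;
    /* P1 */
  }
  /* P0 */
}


k declared in the same block as P0
k = 6


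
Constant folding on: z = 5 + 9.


5 + 9 = 14 at compile time
Optimized: z = 14


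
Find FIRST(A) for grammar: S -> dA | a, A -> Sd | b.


Per alternative of A: FIRST(Sd) = {a, d}; FIRST(b) = {b}
FIRST(A) = {a, b, d}


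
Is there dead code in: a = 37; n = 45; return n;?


a is assigned but never read
Dead: 'a = 37'


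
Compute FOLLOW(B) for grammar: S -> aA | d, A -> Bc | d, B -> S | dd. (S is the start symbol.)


$ ∈ FOLLOW(S). For each A -> αBβ: add FIRST(β)\{ε} to FOLLOW(B); if β nullable, add FOLLOW(A).
FOLLOW(B) = {c}


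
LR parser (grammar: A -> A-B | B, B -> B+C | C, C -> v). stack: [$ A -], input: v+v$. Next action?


no handle ('A-' is not any RHS); shift 'v'
Action: shift


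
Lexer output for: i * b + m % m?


Scan left to right, longest-match per lexeme
Tokens: ID(i), OP(*), ID(b), OP(+), ID(m), OP(%), ID(m)


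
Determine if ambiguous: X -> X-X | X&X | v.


'v-v&v' has two parse trees (no precedence encoded between - and &)
Ambiguous


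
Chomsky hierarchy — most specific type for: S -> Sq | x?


Left-linear: every RHS is a terminal or one nonterminal followed by a terminal
Classification: Type 3 (Regular)


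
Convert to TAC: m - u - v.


Break into single-operator statements:
t1 = m - u
t2 = t1 - v


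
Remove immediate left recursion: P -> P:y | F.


Left-recursive alternatives: P:y; non-recursive: F
Introduce P': P -> FP', P' -> :yP' | ε


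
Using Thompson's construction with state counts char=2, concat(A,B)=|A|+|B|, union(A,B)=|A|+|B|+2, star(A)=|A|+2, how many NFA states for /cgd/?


Syntax tree has 3 char leaf(s), 0 union(s), 0 star(s)
chars contribute 3×2 = 6; each union adds +2; each star adds +2
Total: 6 + 0 + 0 = 6 states


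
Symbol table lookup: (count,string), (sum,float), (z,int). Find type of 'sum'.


Lookup 'sum' → type float


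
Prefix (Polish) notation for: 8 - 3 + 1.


left-to-right (same/higher precedence on left): tree is (+ (- 8 3) 1)
Prefix: + - 8 3 1


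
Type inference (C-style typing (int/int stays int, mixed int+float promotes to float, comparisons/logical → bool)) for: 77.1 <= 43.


Operand types: float <= int
Rule: comparison yields bool
Result type: bool


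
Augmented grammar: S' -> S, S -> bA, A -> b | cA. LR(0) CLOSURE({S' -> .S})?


Start: S' -> .S
For each item with dot before a nonterminal B, add B -> .γ for every B-production
Closure: [S' -> .S, S -> .bA]


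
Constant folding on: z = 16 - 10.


16 - 10 = 6 at compile time
Optimized: z = 6


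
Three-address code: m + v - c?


Break into single-operator statements:
t1 = m + v
t2 = t1 - c


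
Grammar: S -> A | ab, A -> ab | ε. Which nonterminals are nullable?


A nonterminal is nullable iff some alternative derives ε (directly, or every symbol in it is nullable)
Nullable: {A, S}


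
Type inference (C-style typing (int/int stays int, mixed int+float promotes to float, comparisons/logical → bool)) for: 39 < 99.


Operand types: int < int
Rule: comparison yields bool
Result type: bool


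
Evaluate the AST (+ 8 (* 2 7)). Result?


Evaluate inner: (* 2 7) = 14
Evaluate root: (+ 8 14) = 22
Result: 22


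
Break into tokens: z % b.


Scan left to right, longest-match per lexeme
Tokens: ID(z), OP(%), ID(b)


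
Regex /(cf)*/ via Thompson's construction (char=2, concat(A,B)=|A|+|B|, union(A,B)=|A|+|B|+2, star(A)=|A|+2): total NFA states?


Syntax tree has 2 char leaf(s), 0 union(s), 1 star(s)
chars contribute 2×2 = 4; each union adds +2; each star adds +2
Total: 4 + 0 + 2 = 6 states
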